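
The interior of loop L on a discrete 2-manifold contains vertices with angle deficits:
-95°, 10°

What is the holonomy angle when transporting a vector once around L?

Holonomy = total enclosed curvature = (-95°) + 10° = -85°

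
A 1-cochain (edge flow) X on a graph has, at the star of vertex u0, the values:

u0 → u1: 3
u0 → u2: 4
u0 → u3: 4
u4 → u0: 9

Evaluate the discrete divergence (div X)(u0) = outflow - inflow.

Divergence = sum of outgoing flows = 3 + 4 + 4 + (-9) = 2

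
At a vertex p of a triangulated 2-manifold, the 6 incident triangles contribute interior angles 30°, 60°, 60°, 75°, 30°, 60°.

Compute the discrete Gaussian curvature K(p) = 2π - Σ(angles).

Sum of angles = 315°. K = 360° - 315° = 45°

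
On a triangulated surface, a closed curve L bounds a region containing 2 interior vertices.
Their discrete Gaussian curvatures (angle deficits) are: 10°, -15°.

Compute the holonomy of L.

Holonomy = total enclosed curvature = 10° + (-15°) = -5°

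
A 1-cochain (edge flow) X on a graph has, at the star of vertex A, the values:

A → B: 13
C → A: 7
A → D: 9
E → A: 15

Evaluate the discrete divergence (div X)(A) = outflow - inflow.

Divergence = sum of outgoing flows = 13 + (-7) + 9 + (-15) = 0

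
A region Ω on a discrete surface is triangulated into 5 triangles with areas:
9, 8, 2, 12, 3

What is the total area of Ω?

9 + 8 + 2 + 12 + 3 = 34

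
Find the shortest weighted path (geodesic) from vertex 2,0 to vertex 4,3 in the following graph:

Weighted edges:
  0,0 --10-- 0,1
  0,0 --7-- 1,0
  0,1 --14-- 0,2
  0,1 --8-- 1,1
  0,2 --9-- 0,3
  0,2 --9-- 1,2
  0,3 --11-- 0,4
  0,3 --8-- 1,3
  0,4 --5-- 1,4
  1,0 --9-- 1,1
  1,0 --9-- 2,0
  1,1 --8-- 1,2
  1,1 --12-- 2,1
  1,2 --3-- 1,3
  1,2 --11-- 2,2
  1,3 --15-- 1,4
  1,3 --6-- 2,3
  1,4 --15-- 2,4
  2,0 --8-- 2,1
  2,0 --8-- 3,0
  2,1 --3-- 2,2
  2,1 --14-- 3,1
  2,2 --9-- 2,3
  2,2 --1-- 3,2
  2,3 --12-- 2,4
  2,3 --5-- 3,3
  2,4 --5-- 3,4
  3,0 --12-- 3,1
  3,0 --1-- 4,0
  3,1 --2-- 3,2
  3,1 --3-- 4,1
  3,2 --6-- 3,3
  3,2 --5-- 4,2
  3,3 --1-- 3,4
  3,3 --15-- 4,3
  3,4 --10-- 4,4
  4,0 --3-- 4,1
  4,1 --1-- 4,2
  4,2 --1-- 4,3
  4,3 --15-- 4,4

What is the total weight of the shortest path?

Shortest path: 2,0 → 3,0 → 4,0 → 4,1 → 4,2 → 4,3, total weight = 14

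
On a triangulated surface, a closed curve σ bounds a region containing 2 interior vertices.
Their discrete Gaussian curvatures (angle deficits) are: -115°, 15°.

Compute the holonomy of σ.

Holonomy = total enclosed curvature = (-115°) + 15° = -100°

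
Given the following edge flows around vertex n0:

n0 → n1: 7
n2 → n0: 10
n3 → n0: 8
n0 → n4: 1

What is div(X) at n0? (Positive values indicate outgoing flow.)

Divergence = sum of outgoing flows = 7 + (-10) + (-8) + 1 = -10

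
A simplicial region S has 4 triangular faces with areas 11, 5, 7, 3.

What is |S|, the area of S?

11 + 5 + 7 + 3 = 26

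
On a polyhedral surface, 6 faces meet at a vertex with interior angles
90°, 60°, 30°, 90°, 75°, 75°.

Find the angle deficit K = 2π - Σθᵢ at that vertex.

Sum of angles = 420°. K = 360° - 420° = -60° = -π/3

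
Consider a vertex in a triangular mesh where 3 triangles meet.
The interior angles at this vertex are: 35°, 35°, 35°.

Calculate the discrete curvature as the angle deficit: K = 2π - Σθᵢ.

Sum of angles = 105°. K = 360° - 105° = 255°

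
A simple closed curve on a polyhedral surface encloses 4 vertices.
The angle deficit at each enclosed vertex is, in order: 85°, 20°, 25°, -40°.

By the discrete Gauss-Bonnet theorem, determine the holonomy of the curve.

Holonomy = total enclosed curvature = 85° + 20° + 25° + (-40°) = 90°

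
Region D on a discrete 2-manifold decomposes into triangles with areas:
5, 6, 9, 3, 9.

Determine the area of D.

5 + 6 + 9 + 3 + 9 = 32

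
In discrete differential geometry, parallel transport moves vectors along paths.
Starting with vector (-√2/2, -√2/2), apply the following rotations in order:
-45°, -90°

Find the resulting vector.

Total rotation: (-45°) + (-90°) = -135°. Final vector: (0, 1)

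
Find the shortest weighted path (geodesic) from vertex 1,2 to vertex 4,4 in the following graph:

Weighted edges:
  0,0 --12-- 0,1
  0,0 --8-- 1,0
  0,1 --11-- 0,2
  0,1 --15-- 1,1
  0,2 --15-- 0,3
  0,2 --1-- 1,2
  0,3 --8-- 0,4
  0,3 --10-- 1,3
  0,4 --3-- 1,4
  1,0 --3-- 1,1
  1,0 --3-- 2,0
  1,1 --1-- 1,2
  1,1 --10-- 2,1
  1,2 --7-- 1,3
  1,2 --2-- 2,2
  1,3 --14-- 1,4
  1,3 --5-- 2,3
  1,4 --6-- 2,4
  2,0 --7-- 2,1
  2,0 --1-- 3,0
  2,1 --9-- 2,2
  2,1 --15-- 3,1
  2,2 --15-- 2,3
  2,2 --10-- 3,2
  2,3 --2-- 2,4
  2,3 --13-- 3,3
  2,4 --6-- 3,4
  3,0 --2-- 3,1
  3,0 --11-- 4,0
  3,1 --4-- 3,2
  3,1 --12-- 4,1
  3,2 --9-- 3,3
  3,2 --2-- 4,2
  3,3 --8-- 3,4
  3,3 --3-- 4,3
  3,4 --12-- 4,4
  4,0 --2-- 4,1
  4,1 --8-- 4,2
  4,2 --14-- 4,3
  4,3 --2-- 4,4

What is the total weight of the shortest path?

Shortest path: 1,2 → 2,2 → 3,2 → 3,3 → 4,3 → 4,4, total weight = 26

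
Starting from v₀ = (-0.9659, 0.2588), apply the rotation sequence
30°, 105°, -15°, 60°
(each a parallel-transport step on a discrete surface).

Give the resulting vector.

Total rotation: 30° + 105° + (-15°) + 60° = 180°. Final vector: (0.9659, -0.2588)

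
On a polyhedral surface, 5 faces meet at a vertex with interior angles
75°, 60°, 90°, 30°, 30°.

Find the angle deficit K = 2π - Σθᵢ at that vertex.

Sum of angles = 285°. K = 360° - 285° = 75° = 5π/12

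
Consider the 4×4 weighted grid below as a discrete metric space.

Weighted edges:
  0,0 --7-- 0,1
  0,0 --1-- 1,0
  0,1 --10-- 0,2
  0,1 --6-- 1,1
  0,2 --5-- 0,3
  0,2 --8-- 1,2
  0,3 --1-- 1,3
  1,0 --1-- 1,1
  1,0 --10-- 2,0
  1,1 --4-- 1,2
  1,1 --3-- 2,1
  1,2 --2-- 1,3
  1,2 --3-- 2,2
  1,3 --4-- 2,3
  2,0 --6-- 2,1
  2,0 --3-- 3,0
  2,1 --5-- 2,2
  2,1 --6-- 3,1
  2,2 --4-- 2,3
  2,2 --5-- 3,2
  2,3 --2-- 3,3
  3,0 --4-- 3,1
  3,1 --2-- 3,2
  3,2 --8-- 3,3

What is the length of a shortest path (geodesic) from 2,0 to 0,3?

Shortest path: 2,0 → 2,1 → 1,1 → 1,2 → 1,3 → 0,3, total weight = 16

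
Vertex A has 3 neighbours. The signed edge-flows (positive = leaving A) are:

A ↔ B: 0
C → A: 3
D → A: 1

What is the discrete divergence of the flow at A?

Divergence = sum of outgoing flows = 0 + (-3) + (-1) = -4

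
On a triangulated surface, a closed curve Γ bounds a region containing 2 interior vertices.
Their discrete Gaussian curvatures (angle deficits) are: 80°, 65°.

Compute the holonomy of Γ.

Holonomy = total enclosed curvature = 80° + 65° = 145°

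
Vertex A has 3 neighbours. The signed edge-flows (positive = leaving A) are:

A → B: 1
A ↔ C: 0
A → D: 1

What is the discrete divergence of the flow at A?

Divergence = sum of outgoing flows = 1 + 0 + 1 = 2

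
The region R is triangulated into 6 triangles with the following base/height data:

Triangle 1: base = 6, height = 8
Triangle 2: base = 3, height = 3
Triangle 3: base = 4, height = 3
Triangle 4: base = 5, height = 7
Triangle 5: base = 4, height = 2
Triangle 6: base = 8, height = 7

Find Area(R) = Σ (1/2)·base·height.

(1/2)×6×8 + (1/2)×3×3 + (1/2)×4×3 + (1/2)×5×7 + (1/2)×4×2 + (1/2)×8×7 = 84.0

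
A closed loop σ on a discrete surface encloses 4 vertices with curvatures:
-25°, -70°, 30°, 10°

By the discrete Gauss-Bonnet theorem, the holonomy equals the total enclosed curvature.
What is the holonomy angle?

Holonomy = total enclosed curvature = (-25°) + (-70°) + 30° + 10° = -55°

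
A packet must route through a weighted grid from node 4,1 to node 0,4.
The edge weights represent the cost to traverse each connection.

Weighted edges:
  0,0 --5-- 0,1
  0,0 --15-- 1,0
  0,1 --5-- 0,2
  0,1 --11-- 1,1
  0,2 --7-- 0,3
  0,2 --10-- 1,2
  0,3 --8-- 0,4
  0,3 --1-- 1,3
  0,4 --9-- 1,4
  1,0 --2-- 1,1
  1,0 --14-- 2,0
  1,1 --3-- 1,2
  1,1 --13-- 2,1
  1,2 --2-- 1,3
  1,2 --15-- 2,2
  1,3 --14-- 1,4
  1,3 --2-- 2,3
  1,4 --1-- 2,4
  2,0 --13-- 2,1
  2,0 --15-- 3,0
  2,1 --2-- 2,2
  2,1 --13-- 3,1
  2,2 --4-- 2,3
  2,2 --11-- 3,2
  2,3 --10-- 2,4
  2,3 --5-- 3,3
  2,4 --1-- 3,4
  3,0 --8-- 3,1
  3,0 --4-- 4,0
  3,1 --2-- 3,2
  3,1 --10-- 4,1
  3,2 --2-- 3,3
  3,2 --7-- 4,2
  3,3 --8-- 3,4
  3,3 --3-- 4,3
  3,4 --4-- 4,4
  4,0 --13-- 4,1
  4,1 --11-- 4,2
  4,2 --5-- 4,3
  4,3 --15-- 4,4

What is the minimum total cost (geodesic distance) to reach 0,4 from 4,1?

Shortest path: 4,1 → 3,1 → 3,2 → 3,3 → 2,3 → 1,3 → 0,3 → 0,4, total weight = 30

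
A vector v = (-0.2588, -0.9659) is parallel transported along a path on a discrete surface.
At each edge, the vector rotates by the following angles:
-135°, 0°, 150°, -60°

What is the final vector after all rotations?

Total rotation: (-135°) + 0° + 150° + (-60°) = -45°. Final vector: (-0.8660, -0.5000)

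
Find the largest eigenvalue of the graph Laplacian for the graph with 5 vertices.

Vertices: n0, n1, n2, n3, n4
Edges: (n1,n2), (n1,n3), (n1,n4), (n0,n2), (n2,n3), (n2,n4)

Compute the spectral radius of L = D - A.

Degrees: deg(n0) = 1, deg(n1) = 3, deg(n2) = 4, deg(n3) = 2, deg(n4) = 2.
L = D − A with rows/columns ordered (n0, n1, n2, n3, n4):
  [ 1,  0, -1,  0,  0]
  [ 0,  3, -1, -1, -1]
  [-1, -1,  4, -1, -1]
  [ 0, -1, -1,  2,  0]
  [ 0, -1, -1,  0,  2]
Characteristic polynomial: det(λI − L) = λ(λ − 1)(λ − 2)(λ − 4)(λ − 5).
Roots: λ = 0; (λ − 1) = 0 ⇒ λ = 1; (λ − 2) = 0 ⇒ λ = 2; (λ − 4) = 0 ⇒ λ = 4; (λ − 5) = 0 ⇒ λ = 5.
(Check: the roots sum (with multiplicity) to 12, matching trace L = Σdeg = 2·6 = 12.)
Laplacian eigenvalues: [0.0, 1.0, 2.0, 4.0, 5.0]. Largest eigenvalue (spectral radius) = 5.0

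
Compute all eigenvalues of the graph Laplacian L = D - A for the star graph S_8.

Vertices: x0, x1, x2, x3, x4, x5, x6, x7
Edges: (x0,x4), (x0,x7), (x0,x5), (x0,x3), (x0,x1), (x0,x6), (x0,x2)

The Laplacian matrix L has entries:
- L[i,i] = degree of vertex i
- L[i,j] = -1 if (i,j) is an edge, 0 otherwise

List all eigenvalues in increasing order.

The star S_8 is the complete bipartite graph K_{1,7} (one hub of degree 7, 7 leaves of degree 1). The Laplacian spectrum of K_{p,q} is 0, p (multiplicity q−1), q (multiplicity p−1), p+q. With p = 1, q = 7: 0 once, 1 with multiplicity 6, and 8 once. (Check: trace L = sum of degrees = 14 = 6·1 + 8.)
Laplacian eigenvalues (increasing order): [0.0, 1.0, 1.0, 1.0, 1.0, 1.0, 1.0, 8.0]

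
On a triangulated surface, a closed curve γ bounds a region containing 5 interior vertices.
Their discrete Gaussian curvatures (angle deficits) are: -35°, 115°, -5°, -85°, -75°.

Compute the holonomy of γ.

Holonomy = total enclosed curvature = (-35°) + 115° + (-5°) + (-85°) + (-75°) = -85°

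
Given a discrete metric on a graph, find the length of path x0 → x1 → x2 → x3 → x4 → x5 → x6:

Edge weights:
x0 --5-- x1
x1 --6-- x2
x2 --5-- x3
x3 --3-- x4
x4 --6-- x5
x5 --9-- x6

Arc length = 5 + 6 + 5 + 3 + 6 + 9 = 34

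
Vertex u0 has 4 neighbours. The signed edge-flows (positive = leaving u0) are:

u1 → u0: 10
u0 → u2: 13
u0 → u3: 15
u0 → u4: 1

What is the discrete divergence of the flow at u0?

Divergence = sum of outgoing flows = (-10) + 13 + 15 + 1 = 19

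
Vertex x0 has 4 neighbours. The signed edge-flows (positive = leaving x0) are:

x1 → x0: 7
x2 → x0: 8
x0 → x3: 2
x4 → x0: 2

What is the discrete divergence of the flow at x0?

Divergence = sum of outgoing flows = (-7) + (-8) + 2 + (-2) = -15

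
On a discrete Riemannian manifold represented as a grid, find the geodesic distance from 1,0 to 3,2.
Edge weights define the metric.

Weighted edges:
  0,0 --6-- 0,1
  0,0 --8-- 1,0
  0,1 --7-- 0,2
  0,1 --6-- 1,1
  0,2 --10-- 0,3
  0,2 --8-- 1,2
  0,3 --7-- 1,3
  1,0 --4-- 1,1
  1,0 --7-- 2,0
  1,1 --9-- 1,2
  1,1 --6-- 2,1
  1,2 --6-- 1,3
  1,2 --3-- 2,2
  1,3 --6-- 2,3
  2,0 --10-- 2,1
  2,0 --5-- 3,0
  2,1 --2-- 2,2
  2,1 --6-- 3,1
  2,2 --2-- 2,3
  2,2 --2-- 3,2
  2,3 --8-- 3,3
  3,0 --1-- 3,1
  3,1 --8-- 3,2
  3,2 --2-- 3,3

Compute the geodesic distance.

Shortest path: 1,0 → 1,1 → 2,1 → 2,2 → 3,2, total weight = 14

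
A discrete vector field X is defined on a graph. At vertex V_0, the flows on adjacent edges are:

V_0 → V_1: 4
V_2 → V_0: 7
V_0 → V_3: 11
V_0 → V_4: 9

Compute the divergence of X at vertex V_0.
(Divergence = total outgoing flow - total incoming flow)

Divergence = sum of outgoing flows = 4 + (-7) + 11 + 9 = 17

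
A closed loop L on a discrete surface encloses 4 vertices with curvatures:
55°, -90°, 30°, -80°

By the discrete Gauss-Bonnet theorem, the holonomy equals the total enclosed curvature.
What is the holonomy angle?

Holonomy = total enclosed curvature = 55° + (-90°) + 30° + (-80°) = -85°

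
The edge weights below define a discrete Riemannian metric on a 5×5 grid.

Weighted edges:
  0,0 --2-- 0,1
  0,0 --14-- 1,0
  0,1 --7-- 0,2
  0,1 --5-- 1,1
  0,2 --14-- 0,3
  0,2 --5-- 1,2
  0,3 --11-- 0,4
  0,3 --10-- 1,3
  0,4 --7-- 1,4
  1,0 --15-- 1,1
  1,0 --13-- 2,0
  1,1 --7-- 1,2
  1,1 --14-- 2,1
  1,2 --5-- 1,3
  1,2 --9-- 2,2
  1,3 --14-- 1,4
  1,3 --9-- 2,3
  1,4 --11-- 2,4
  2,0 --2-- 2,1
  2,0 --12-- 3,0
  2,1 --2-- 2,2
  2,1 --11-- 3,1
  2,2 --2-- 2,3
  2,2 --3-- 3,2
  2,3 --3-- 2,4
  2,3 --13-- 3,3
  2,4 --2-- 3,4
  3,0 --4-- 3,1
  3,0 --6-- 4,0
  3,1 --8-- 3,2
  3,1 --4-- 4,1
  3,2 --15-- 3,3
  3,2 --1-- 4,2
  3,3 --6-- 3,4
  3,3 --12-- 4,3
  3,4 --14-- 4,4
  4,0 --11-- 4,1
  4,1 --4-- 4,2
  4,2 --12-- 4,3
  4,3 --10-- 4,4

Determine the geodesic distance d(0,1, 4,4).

Shortest path: 0,1 → 1,1 → 1,2 → 2,2 → 2,3 → 2,4 → 3,4 → 4,4, total weight = 42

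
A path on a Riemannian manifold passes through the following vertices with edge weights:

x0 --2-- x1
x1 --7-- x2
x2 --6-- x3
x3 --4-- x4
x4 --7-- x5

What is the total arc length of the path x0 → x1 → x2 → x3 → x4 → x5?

Arc length = 2 + 7 + 6 + 4 + 7 = 26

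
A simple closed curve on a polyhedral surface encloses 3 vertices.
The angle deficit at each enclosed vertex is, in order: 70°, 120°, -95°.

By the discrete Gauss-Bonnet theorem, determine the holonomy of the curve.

Holonomy = total enclosed curvature = 70° + 120° + (-95°) = 95°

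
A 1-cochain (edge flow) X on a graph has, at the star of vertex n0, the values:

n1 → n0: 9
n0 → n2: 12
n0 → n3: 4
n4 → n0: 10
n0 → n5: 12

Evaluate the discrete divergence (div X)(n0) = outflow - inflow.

Divergence = sum of outgoing flows = (-9) + 12 + 4 + (-10) + 12 = 9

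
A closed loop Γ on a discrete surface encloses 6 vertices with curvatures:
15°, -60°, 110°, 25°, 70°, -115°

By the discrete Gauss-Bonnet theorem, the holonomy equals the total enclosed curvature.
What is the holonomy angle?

Holonomy = total enclosed curvature = 15° + (-60°) + 110° + 25° + 70° + (-115°) = 45°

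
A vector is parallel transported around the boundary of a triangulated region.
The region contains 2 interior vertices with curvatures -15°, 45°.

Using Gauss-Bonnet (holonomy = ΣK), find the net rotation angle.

Holonomy = total enclosed curvature = (-15°) + 45° = 30°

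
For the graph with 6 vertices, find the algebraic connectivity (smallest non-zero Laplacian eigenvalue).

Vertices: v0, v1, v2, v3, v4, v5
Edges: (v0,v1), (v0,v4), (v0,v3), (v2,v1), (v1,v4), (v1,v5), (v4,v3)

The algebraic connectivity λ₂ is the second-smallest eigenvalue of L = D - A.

Degrees: deg(v0) = 3, deg(v1) = 4, deg(v2) = 1, deg(v3) = 2, deg(v4) = 3, deg(v5) = 1.
L = D − A with rows/columns ordered (v0, v1, v2, v3, v4, v5):
  [ 3, -1,  0, -1, -1,  0]
  [-1,  4, -1,  0, -1, -1]
  [ 0, -1,  1,  0,  0,  0]
  [-1,  0,  0,  2, -1,  0]
  [-1, -1,  0, -1,  3,  0]
  [ 0, -1,  0,  0,  0,  1]
Characteristic polynomial: det(λI − L) = λ(λ² − 6λ + 4)(λ − 1)(λ − 3)(λ − 4).
Roots: λ = 0; (λ² − 6λ + 4) = 0 ⇒ λ = 3 ± √5 ≈ 0.7639, 5.2361; (λ − 1) = 0 ⇒ λ = 1; (λ − 3) = 0 ⇒ λ = 3; (λ − 4) = 0 ⇒ λ = 4.
(Check: the roots sum (with multiplicity) to 14, matching trace L = Σdeg = 2·7 = 14.)
Laplacian eigenvalues: [0.0, 0.7639, 1.0, 3.0, 4.0, 5.2361]. Algebraic connectivity (smallest non-zero eigenvalue) = 0.7639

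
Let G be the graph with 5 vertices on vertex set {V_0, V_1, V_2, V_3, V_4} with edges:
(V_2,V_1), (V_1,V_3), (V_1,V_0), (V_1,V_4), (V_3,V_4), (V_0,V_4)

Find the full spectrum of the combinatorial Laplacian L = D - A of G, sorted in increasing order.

Degrees: deg(V_0) = 2, deg(V_1) = 4, deg(V_2) = 1, deg(V_3) = 2, deg(V_4) = 3.
L = D − A with rows/columns ordered (V_0, V_1, V_2, V_3, V_4):
  [ 2, -1,  0,  0, -1]
  [-1,  4, -1, -1, -1]
  [ 0, -1,  1,  0,  0]
  [ 0, -1,  0,  2, -1]
  [-1, -1,  0, -1,  3]
Characteristic polynomial: det(λI − L) = λ(λ − 1)(λ − 2)(λ − 4)(λ − 5).
Roots: λ = 0; (λ − 1) = 0 ⇒ λ = 1; (λ − 2) = 0 ⇒ λ = 2; (λ − 4) = 0 ⇒ λ = 4; (λ − 5) = 0 ⇒ λ = 5.
(Check: the roots sum (with multiplicity) to 12, matching trace L = Σdeg = 2·6 = 12.)
Laplacian eigenvalues (increasing order): [0.0, 1.0, 2.0, 4.0, 5.0]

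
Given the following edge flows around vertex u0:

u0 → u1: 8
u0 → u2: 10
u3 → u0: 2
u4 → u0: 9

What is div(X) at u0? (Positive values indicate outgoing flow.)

Divergence = sum of outgoing flows = 8 + 10 + (-2) + (-9) = 7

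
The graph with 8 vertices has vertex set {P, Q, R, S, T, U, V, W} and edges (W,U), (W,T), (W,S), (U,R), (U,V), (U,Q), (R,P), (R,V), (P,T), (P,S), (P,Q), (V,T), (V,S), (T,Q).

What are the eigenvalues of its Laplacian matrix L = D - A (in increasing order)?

Degrees: deg(P) = 4, deg(Q) = 3, deg(R) = 3, deg(S) = 3, deg(T) = 4, deg(U) = 4, deg(V) = 4, deg(W) = 3.
L = D − A with rows/columns ordered (P, Q, R, S, T, U, V, W):
  [ 4, -1, -1, -1, -1,  0,  0,  0]
  [-1,  3,  0,  0, -1, -1,  0,  0]
  [-1,  0,  3,  0,  0, -1, -1,  0]
  [-1,  0,  0,  3,  0,  0, -1, -1]
  [-1, -1,  0,  0,  4,  0, -1, -1]
  [ 0, -1, -1,  0,  0,  4, -1, -1]
  [ 0,  0, -1, -1, -1, -1,  4,  0]
  [ 0,  0,  0, -1, -1, -1,  0,  3]
Characteristic polynomial: det(λI − L) = λ(λ² − 8λ + 13)(λ² − 9λ + 16)(λ − 3)(λ − 4)².
Roots: λ = 0; (λ² − 8λ + 13) = 0 ⇒ λ = 4 ± √3 ≈ 2.2679, 5.7321; (λ² − 9λ + 16) = 0 ⇒ λ = (9 ± √17)/2 ≈ 2.4384, 6.5616; (λ − 3) = 0 ⇒ λ = 3; (λ − 4) = 0 ⇒ λ = 4 (multiplicity 2).
(Check: the roots sum (with multiplicity) to 28, matching trace L = Σdeg = 2·14 = 28.)
Laplacian eigenvalues (increasing order): [0.0, 2.2679, 2.4384, 3.0, 4.0, 4.0, 5.7321, 6.5616]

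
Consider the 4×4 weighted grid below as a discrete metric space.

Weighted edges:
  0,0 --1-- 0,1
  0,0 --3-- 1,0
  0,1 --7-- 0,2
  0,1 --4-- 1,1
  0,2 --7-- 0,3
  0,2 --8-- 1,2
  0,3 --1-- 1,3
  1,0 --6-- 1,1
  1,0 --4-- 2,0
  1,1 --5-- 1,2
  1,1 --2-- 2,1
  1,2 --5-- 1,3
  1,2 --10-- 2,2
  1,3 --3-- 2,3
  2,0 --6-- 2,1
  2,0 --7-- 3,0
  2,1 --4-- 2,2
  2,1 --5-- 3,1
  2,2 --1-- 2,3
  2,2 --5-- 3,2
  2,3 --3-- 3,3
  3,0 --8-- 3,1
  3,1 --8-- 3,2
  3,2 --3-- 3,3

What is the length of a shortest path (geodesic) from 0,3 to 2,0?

Shortest path: 0,3 → 1,3 → 2,3 → 2,2 → 2,1 → 2,0, total weight = 15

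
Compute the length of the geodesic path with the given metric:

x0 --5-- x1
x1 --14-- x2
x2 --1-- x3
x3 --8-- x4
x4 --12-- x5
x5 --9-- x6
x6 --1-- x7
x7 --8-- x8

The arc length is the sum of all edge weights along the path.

Arc length = 5 + 14 + 1 + 8 + 12 + 9 + 1 + 8 = 58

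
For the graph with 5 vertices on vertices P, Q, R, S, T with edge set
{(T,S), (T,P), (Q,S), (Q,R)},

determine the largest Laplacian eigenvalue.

Degrees: deg(P) = 1, deg(Q) = 2, deg(R) = 1, deg(S) = 2, deg(T) = 2.
L = D − A with rows/columns ordered (P, Q, R, S, T):
  [ 1,  0,  0,  0, -1]
  [ 0,  2, -1, -1,  0]
  [ 0, -1,  1,  0,  0]
  [ 0, -1,  0,  2, -1]
  [-1,  0,  0, -1,  2]
Characteristic polynomial: det(λI − L) = λ(λ² − 3λ + 1)(λ² − 5λ + 5).
Roots: λ = 0; (λ² − 3λ + 1) = 0 ⇒ λ = (3 ± √5)/2 ≈ 0.382, 2.618; (λ² − 5λ + 5) = 0 ⇒ λ = (5 ± √5)/2 ≈ 1.382, 3.618.
(Check: the roots sum (with multiplicity) to 8, matching trace L = Σdeg = 2·4 = 8.)
Laplacian eigenvalues: [0.0, 0.382, 1.382, 2.618, 3.618]. Largest eigenvalue (spectral radius) = 3.618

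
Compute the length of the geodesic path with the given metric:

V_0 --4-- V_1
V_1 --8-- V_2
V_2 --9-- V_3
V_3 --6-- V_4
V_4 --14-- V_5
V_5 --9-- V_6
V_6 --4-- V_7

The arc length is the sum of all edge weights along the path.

Arc length = 4 + 8 + 9 + 6 + 14 + 9 + 4 = 54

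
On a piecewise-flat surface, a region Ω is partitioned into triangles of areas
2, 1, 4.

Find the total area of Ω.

2 + 1 + 4 = 7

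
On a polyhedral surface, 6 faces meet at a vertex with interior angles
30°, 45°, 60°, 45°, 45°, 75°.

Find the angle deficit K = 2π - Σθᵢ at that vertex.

Sum of angles = 300°. K = 360° - 300° = 60° = π/3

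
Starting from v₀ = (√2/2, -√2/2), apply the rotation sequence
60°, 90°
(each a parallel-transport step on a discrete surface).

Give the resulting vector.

Total rotation: 60° + 90° = 150°. Final vector: (-0.2588, 0.9659)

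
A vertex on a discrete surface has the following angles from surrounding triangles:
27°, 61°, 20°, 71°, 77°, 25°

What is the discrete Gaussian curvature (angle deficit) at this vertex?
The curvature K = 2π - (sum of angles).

Sum of angles = 281°. K = 360° - 281° = 79° = 79π/180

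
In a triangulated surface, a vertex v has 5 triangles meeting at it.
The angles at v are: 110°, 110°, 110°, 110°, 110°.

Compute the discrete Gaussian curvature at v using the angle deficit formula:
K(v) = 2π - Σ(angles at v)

Sum of angles = 550°. K = 360° - 550° = -190° = -19π/18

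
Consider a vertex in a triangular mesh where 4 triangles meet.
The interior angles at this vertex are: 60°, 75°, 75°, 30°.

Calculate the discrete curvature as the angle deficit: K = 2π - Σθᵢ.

Sum of angles = 240°. K = 360° - 240° = 120°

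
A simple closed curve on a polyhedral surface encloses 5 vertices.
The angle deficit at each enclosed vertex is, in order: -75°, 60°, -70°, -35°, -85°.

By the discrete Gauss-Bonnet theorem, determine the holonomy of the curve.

Holonomy = total enclosed curvature = (-75°) + 60° + (-70°) + (-35°) + (-85°) = -205°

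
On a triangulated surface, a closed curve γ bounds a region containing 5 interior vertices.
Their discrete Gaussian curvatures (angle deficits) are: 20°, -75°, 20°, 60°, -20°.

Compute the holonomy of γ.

Holonomy = total enclosed curvature = 20° + (-75°) + 20° + 60° + (-20°) = 5°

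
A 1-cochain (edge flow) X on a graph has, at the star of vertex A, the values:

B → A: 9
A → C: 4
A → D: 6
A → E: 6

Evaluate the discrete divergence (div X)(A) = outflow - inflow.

Divergence = sum of outgoing flows = (-9) + 4 + 6 + 6 = 7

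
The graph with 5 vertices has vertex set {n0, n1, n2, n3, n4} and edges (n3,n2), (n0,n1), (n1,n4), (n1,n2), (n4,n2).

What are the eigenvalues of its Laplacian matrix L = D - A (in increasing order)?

Degrees: deg(n0) = 1, deg(n1) = 3, deg(n2) = 3, deg(n3) = 1, deg(n4) = 2.
L = D − A with rows/columns ordered (n0, n1, n2, n3, n4):
  [ 1, -1,  0,  0,  0]
  [-1,  3, -1,  0, -1]
  [ 0, -1,  3, -1, -1]
  [ 0,  0, -1,  1,  0]
  [ 0, -1, -1,  0,  2]
Characteristic polynomial: det(λI − L) = λ(λ² − 5λ + 3)(λ² − 5λ + 5).
Roots: λ = 0; (λ² − 5λ + 3) = 0 ⇒ λ = (5 ± √13)/2 ≈ 0.6972, 4.3028; (λ² − 5λ + 5) = 0 ⇒ λ = (5 ± √5)/2 ≈ 1.382, 3.618.
(Check: the roots sum (with multiplicity) to 10, matching trace L = Σdeg = 2·5 = 10.)
Laplacian eigenvalues (increasing order): [0.0, 0.6972, 1.382, 3.618, 4.3028]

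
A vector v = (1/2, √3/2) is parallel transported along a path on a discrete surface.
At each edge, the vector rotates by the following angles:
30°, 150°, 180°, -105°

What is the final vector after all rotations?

Total rotation: 30° + 150° + 180° + (-105°) = 255° ≡ -105° (mod 360°). Final vector: (0.7071, -0.7071)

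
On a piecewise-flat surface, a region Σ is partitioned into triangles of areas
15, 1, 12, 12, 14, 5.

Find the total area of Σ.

15 + 1 + 12 + 12 + 14 + 5 = 59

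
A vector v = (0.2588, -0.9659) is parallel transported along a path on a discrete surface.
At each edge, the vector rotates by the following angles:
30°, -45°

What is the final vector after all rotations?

Total rotation: 30° + (-45°) = -15°. Final vector: (0, -1)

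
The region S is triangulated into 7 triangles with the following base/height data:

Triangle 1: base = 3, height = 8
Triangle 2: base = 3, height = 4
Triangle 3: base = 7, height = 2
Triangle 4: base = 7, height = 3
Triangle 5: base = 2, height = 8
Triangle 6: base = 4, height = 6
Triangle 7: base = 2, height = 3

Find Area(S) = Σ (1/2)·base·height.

(1/2)×3×8 + (1/2)×3×4 + (1/2)×7×2 + (1/2)×7×3 + (1/2)×2×8 + (1/2)×4×6 + (1/2)×2×3 = 58.5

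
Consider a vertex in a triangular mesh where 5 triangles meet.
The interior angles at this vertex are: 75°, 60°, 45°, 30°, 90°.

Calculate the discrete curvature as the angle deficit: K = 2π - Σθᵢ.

Sum of angles = 300°. K = 360° - 300° = 60°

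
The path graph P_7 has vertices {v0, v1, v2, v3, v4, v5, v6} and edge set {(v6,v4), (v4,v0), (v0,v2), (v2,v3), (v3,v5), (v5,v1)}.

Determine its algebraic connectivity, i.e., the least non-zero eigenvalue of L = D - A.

The path graph P_n has Laplacian eigenvalues λ_k = 2 − 2cos(kπ/n), k = 0, 1, …, n−1. Here n = 7:
k=0: 2 − 2cos(0) = 0.0; k=1: 2 − 2cos(π/7) = 0.1981; k=2: 2 − 2cos(2π/7) = 0.753; k=3: 2 − 2cos(3π/7) = 1.555; k=4: 2 − 2cos(4π/7) = 2.445; k=5: 2 − 2cos(5π/7) = 3.247; k=6: 2 − 2cos(6π/7) = 3.8019.
Laplacian eigenvalues: [0.0, 0.1981, 0.753, 1.555, 2.445, 3.247, 3.8019]. Algebraic connectivity (smallest non-zero eigenvalue) = 0.1981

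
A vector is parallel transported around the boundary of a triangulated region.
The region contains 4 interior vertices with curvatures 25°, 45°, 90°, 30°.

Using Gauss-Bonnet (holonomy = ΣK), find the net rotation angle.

Holonomy = total enclosed curvature = 25° + 45° + 90° + 30° = 190°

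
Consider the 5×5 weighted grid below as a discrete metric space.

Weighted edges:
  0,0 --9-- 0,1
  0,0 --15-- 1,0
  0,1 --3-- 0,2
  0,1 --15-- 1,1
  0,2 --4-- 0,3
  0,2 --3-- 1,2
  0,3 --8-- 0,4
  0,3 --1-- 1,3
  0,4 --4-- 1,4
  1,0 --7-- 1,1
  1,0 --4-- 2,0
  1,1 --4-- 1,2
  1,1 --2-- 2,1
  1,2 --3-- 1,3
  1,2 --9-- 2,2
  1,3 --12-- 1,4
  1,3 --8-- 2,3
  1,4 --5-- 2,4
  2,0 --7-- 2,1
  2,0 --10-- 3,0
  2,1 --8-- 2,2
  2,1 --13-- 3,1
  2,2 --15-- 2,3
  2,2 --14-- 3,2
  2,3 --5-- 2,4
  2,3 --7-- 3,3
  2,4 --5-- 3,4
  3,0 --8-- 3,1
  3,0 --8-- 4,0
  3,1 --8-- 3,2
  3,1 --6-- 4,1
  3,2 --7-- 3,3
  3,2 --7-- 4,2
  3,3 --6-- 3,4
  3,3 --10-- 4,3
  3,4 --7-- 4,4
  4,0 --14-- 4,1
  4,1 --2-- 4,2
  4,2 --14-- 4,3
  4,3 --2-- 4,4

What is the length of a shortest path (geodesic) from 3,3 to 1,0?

Shortest path: 3,3 → 2,3 → 1,3 → 1,2 → 1,1 → 1,0, total weight = 29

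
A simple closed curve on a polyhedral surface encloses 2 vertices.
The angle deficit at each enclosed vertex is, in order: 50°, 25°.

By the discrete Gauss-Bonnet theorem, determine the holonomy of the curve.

Holonomy = total enclosed curvature = 50° + 25° = 75°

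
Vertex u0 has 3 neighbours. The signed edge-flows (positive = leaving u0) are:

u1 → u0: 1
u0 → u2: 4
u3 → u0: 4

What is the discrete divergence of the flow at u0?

Divergence = sum of outgoing flows = (-1) + 4 + (-4) = -1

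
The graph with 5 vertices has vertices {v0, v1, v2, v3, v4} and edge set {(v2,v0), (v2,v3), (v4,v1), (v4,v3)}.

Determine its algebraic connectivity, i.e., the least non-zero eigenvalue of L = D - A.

Degrees: deg(v0) = 1, deg(v1) = 1, deg(v2) = 2, deg(v3) = 2, deg(v4) = 2.
L = D − A with rows/columns ordered (v0, v1, v2, v3, v4):
  [ 1,  0, -1,  0,  0]
  [ 0,  1,  0,  0, -1]
  [-1,  0,  2, -1,  0]
  [ 0,  0, -1,  2, -1]
  [ 0, -1,  0, -1,  2]
Characteristic polynomial: det(λI − L) = λ(λ² − 3λ + 1)(λ² − 5λ + 5).
Roots: λ = 0; (λ² − 3λ + 1) = 0 ⇒ λ = (3 ± √5)/2 ≈ 0.382, 2.618; (λ² − 5λ + 5) = 0 ⇒ λ = (5 ± √5)/2 ≈ 1.382, 3.618.
(Check: the roots sum (with multiplicity) to 8, matching trace L = Σdeg = 2·4 = 8.)
Laplacian eigenvalues: [0.0, 0.382, 1.382, 2.618, 3.618]. Algebraic connectivity (smallest non-zero eigenvalue) = 0.382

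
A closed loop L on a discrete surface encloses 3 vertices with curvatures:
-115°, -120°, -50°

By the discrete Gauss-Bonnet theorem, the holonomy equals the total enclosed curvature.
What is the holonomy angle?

Holonomy = total enclosed curvature = (-115°) + (-120°) + (-50°) = -285°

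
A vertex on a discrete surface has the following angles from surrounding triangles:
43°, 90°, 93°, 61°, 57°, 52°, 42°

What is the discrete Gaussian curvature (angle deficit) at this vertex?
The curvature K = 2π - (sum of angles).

Sum of angles = 438°. K = 360° - 438° = -78° = -13π/30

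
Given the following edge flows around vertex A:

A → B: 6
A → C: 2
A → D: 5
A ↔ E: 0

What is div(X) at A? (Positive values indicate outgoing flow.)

Divergence = sum of outgoing flows = 6 + 2 + 5 + 0 = 13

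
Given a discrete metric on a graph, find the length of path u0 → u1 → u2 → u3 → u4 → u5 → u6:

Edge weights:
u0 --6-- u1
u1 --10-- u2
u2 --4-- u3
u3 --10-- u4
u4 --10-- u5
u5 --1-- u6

Arc length = 6 + 10 + 4 + 10 + 10 + 1 = 41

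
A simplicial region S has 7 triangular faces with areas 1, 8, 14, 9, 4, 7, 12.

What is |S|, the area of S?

1 + 8 + 14 + 9 + 4 + 7 + 12 = 55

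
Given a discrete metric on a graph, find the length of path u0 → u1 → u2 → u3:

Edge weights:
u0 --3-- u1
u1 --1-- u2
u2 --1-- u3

Arc length = 3 + 1 + 1 = 5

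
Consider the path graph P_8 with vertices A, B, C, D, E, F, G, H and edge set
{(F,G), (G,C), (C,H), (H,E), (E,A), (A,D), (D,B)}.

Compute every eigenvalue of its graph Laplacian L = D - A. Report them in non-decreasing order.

The path graph P_n has Laplacian eigenvalues λ_k = 2 − 2cos(kπ/n), k = 0, 1, …, n−1. Here n = 8:
k=0: 2 − 2cos(0) = 0.0; k=1: 2 − 2cos(π/8) = 0.1522; k=2: 2 − 2cos(π/4) = 0.5858; k=3: 2 − 2cos(3π/8) = 1.2346; k=4: 2 − 2cos(π/2) = 2.0; k=5: 2 − 2cos(5π/8) = 2.7654; k=6: 2 − 2cos(3π/4) = 3.4142; k=7: 2 − 2cos(7π/8) = 3.8478.
Laplacian eigenvalues (increasing order): [0.0, 0.1522, 0.5858, 1.2346, 2.0, 2.7654, 3.4142, 3.8478]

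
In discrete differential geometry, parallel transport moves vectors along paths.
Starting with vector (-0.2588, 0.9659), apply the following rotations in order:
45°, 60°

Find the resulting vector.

Total rotation: 45° + 60° = 105°. Final vector: (-0.8660, -0.5000)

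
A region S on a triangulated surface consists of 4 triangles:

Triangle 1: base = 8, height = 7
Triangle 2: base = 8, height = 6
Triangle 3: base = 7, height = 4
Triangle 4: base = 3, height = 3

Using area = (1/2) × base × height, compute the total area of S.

(1/2)×8×7 + (1/2)×8×6 + (1/2)×7×4 + (1/2)×3×3 = 70.5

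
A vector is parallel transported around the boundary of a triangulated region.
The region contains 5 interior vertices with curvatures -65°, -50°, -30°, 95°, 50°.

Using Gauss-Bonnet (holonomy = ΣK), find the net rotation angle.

Holonomy = total enclosed curvature = (-65°) + (-50°) + (-30°) + 95° + 50° = 0°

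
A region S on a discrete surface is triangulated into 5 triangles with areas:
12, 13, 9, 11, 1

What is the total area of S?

12 + 13 + 9 + 11 + 1 = 46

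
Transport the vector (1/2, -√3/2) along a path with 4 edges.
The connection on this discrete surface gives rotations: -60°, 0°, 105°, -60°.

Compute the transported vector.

Total rotation: (-60°) + 0° + 105° + (-60°) = -15°. Final vector: (0.2588, -0.9659)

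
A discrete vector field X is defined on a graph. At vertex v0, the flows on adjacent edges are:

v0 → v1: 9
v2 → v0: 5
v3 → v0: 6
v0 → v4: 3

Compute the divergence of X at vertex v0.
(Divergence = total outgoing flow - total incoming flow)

Divergence = sum of outgoing flows = 9 + (-5) + (-6) + 3 = 1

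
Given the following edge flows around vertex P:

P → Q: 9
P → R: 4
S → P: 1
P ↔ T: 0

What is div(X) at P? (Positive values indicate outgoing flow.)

Divergence = sum of outgoing flows = 9 + 4 + (-1) + 0 = 12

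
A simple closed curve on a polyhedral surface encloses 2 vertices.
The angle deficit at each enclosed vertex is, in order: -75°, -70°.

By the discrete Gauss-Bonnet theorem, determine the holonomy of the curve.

Holonomy = total enclosed curvature = (-75°) + (-70°) = -145°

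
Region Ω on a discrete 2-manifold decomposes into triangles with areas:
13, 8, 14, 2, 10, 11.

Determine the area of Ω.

13 + 8 + 14 + 2 + 10 + 11 = 58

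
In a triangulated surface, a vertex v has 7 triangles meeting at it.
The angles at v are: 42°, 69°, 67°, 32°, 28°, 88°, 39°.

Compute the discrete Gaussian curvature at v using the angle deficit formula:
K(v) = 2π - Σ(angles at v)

Sum of angles = 365°. K = 360° - 365° = -5° = -π/36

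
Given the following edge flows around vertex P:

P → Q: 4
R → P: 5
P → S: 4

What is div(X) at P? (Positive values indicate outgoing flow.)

Divergence = sum of outgoing flows = 4 + (-5) + 4 = 3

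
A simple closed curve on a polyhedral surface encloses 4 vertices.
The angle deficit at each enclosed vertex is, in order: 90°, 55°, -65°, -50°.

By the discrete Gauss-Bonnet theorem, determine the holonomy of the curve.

Holonomy = total enclosed curvature = 90° + 55° + (-65°) + (-50°) = 30°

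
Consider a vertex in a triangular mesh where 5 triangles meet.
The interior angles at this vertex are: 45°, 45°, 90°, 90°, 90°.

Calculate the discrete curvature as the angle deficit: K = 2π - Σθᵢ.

Sum of angles = 360°. K = 360° - 360° = 0°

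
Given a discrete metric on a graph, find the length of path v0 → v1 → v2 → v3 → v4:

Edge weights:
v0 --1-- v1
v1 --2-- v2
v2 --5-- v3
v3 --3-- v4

Arc length = 1 + 2 + 5 + 3 = 11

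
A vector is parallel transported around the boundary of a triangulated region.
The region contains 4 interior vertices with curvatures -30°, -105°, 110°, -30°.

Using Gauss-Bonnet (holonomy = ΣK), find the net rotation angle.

Holonomy = total enclosed curvature = (-30°) + (-105°) + 110° + (-30°) = -55°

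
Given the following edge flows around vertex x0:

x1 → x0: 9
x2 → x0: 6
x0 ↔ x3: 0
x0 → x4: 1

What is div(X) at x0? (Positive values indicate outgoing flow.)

Divergence = sum of outgoing flows = (-9) + (-6) + 0 + 1 = -14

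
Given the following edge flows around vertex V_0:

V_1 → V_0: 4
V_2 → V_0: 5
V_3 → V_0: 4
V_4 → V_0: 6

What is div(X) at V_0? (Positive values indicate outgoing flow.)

Divergence = sum of outgoing flows = (-4) + (-5) + (-4) + (-6) = -19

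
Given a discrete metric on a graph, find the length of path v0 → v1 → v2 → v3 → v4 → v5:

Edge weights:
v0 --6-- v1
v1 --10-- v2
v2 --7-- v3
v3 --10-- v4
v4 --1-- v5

Arc length = 6 + 10 + 7 + 10 + 1 = 34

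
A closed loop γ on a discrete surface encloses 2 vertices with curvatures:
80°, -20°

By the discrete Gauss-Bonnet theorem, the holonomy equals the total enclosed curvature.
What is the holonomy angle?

Holonomy = total enclosed curvature = 80° + (-20°) = 60°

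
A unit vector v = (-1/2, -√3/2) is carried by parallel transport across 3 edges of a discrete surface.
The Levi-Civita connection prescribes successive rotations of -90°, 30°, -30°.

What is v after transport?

Total rotation: (-90°) + 30° + (-30°) = -90°. Final vector: (-0.8660, 0.5000)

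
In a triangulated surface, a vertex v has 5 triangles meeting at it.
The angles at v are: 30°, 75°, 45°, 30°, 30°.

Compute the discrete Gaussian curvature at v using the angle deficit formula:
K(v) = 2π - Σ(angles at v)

Sum of angles = 210°. K = 360° - 210° = 150° = 5π/6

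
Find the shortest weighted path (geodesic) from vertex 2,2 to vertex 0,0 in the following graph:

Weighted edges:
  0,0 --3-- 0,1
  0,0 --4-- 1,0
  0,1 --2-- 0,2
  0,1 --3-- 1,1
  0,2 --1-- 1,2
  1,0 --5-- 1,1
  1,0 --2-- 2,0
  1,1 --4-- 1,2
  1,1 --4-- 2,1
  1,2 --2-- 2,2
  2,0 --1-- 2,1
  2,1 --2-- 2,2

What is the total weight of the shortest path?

Shortest path: 2,2 → 1,2 → 0,2 → 0,1 → 0,0, total weight = 8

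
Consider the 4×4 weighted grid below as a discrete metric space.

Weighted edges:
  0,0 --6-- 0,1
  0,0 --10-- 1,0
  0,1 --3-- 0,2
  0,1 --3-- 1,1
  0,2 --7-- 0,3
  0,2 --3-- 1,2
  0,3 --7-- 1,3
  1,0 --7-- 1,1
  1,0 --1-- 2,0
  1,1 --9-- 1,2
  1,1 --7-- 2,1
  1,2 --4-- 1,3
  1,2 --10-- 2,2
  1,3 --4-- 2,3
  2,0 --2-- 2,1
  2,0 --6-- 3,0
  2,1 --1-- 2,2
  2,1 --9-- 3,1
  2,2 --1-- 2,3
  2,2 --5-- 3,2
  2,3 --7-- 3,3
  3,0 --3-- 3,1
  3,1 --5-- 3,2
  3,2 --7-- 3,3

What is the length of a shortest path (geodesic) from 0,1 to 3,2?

Shortest path: 0,1 → 1,1 → 2,1 → 2,2 → 3,2, total weight = 16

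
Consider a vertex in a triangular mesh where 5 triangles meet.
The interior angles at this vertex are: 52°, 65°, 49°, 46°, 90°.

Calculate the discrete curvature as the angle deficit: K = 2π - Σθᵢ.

Sum of angles = 302°. K = 360° - 302° = 58° = 29π/90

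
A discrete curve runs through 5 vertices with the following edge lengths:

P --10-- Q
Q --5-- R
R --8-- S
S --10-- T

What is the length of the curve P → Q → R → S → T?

Arc length = 10 + 5 + 8 + 10 = 33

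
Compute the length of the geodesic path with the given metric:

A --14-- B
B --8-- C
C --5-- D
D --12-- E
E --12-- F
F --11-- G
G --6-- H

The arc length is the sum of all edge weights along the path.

Arc length = 14 + 8 + 5 + 12 + 12 + 11 + 6 = 68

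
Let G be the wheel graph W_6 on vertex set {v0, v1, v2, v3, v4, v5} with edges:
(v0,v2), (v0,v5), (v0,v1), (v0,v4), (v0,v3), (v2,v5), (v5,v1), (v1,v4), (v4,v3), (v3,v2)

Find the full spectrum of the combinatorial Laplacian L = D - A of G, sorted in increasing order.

The wheel W_6 is the join K_1 ∨ C_5 (a hub joined to every vertex of a cycle of length 5). For a join G ∨ H (G on p vertices, H on q vertices) the Laplacian spectrum is 0, p+q, the eigenvalues of L(G) other than one 0 each shifted by +q, and the eigenvalues of L(H) other than one 0 each shifted by +p. With G = K_1 (p = 1, nothing left after dropping its 0) and H = C_5 (q = 5, eigenvalues 2 − 2cos(2πk/5), k = 0, …, 4; drop k = 0), the spectrum of W_6 is 0, 6, and 1 + (2 − 2cos(2πk/5)) = 3 − 2cos(2πk/5) for k = 1, …, 4:
k=1: 3 − 2cos(2π/5) = 2.382; k=2: 3 − 2cos(4π/5) = 4.618; k=3: 3 − 2cos(6π/5) = 4.618; k=4: 3 − 2cos(8π/5) = 2.382.
Laplacian eigenvalues (increasing order): [0.0, 2.382, 2.382, 4.618, 4.618, 6.0]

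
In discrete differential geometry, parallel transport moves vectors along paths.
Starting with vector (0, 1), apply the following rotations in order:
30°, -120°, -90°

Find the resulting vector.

Total rotation: 30° + (-120°) + (-90°) = -180° ≡ 180° (mod 360°). Final vector: (0, -1)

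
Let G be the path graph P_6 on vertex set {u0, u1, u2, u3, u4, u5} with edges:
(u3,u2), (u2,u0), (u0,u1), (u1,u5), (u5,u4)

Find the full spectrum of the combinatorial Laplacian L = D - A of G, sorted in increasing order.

The path graph P_n has Laplacian eigenvalues λ_k = 2 − 2cos(kπ/n), k = 0, 1, …, n−1. Here n = 6:
k=0: 2 − 2cos(0) = 0.0; k=1: 2 − 2cos(π/6) = 0.2679; k=2: 2 − 2cos(π/3) = 1.0; k=3: 2 − 2cos(π/2) = 2.0; k=4: 2 − 2cos(2π/3) = 3.0; k=5: 2 − 2cos(5π/6) = 3.7321.
Laplacian eigenvalues (increasing order): [0.0, 0.2679, 1.0, 2.0, 3.0, 3.7321]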